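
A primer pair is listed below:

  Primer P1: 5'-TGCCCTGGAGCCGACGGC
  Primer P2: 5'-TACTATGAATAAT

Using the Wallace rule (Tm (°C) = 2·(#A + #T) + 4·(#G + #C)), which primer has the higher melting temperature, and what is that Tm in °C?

Primer P1: A+T=4, G+C=14 → Tm = 2(4)+4(14) = 64°C
Primer P2: A+T=11, G+C=2 → Tm = 2(11)+4(2) = 30°C
64°C vs 30°C → primer P1 is higher.

Primer P1, 64°C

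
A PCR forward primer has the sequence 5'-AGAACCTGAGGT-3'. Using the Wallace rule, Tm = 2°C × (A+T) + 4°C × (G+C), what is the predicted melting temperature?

36°C

Scanning the sequence gives A=4, T=2, G=4, C=2.
AT pairs contribute 6, GC pairs contribute 6.
Tm = 4·6 + 2·6 = 24 + 12 = 36°C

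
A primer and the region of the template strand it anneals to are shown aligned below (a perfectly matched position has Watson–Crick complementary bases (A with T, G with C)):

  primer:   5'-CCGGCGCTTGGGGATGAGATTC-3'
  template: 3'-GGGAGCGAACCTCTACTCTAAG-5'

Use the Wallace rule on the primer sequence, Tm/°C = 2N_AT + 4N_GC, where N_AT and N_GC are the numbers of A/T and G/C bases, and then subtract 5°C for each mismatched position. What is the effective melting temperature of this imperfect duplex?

57°C

Primer base counts: A=3, T=5, G=9, C=5 → A+T=8, G+C=14
Perfect-match Tm = 2(8) + 4(14) = 16 + 56 = 72°C
Mismatches (positions where the bases are not complementary): 3 (at positions 3, 4, 12)
Effective Tm = 72 − 3×5 = 72 − 15 = 57°C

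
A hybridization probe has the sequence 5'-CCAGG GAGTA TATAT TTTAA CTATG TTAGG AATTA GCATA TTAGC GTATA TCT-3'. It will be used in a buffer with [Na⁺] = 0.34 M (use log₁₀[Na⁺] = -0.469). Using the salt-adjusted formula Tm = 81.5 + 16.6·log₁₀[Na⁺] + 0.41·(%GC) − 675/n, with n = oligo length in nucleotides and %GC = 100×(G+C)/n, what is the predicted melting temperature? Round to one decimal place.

73.4°C

Length n = 53. Counting bases: T=20, C=6, A=17, G=10
G+C = 16, so %GC = 16/53 × 100 = 30.189%
Salt term: 16.6 × (-0.469) = -7.785
GC term: 0.41 × 30.189 = 12.377; length term: −675/53 = −12.736
Tm = 81.5 + (-7.785) + 12.377 − 12.736 = 73.356 → 73.4°C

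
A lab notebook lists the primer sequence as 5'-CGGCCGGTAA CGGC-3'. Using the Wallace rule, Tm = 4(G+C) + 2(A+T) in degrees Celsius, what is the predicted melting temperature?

50°C

Counting bases: C=5, A=2, T=1, G=6
So N_AT = 3 and N_GC = 11.
Tm = 2×3 + 4×11 = 50°C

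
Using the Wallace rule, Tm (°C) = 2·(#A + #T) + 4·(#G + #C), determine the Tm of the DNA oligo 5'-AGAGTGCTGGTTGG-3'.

Counting bases: T=4, A=2, G=7, C=1
So N_AT = 6 and N_GC = 8.
Tm = 4·8 + 2·6 = 32 + 12 = 44°C

44°C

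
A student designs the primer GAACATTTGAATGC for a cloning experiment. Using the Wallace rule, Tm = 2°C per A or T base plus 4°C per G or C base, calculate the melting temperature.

38°C

Scanning the sequence gives G=3, T=4, C=2, A=5.
AT pairs contribute 9, GC pairs contribute 5.
Tm = 2(9) + 4(5) = 18 + 20 = 38°C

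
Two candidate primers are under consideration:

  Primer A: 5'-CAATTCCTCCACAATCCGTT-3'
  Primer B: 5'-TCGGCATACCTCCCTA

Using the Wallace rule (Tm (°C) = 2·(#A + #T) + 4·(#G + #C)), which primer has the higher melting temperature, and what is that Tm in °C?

Primer A: A+T=11, G+C=9 → Tm = 2(11)+4(9) = 58°C
Primer B: A+T=7, G+C=9 → Tm = 2(7)+4(9) = 50°C
58°C vs 50°C → primer A is higher.

Primer A, 58°C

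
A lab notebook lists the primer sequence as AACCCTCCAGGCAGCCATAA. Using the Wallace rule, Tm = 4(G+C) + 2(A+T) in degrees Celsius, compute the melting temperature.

62°C

Scanning the sequence gives T=2, A=7, C=8, G=3.
So N_AT = 9 and N_GC = 11.
Tm = 2(9) + 4(11) = 18 + 44 = 62°C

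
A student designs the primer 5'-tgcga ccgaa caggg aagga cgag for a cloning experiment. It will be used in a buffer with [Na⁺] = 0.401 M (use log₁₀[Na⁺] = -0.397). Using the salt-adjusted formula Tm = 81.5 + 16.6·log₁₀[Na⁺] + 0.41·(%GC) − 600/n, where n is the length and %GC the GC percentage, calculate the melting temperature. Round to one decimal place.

75.5°C

Length n = 24. Base counts: C=5, A=8, T=1, G=10
G+C = 15, so %GC = 15/24 × 100 = 62.5%
Salt term: 16.6 × (-0.397) = -6.59
GC term: 0.41 × 62.5 = 25.625; length term: −600/24 = −25
Tm = 81.5 + (-6.59) + 25.625 − 25 = 75.535 → 75.5°C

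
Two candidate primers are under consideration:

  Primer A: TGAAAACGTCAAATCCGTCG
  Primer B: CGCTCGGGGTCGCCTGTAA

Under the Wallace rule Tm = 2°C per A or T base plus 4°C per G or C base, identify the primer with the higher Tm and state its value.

Primer B, 64°C

Primer A: A+T=11, G+C=9 → Tm = 2(11)+4(9) = 58°C
Primer B: A+T=6, G+C=13 → Tm = 2(6)+4(13) = 64°C
58°C vs 64°C → primer B is higher.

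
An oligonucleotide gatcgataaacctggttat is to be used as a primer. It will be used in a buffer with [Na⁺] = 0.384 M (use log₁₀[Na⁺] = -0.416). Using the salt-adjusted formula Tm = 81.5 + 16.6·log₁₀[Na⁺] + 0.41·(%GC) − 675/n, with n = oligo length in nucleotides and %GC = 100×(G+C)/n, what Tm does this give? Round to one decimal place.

Length n = 19. Counting bases: T=6, A=6, C=3, G=4
G+C = 7, so %GC = 7/19 × 100 = 36.842%
Salt term: 16.6 × (-0.416) = -6.906
GC term: 0.41 × 36.842 = 15.105; length term: −675/19 = −35.526
Tm = 81.5 + (-6.906) + 15.105 − 35.526 = 54.173 → 54.2°C

54.2°C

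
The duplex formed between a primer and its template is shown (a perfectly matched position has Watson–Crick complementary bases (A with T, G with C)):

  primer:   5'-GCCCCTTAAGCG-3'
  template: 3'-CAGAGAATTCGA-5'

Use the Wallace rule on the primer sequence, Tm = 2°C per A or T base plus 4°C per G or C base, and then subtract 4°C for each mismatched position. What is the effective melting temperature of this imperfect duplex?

28°C

Primer base counts: A=2, T=2, G=3, C=5 → A+T=4, G+C=8
Perfect-match Tm = 2(4) + 4(8) = 8 + 32 = 40°C
Mismatches (positions where the bases are not complementary): 3 (at positions 2, 4, 12)
Effective Tm = 40 − 3×4 = 40 − 12 = 28°C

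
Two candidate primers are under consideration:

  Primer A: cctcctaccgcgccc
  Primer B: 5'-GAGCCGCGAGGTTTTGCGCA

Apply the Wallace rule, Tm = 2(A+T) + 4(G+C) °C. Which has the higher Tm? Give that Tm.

Primer B, 66°C

Primer A: A+T=3, G+C=12 → Tm = 2(3)+4(12) = 54°C
Primer B: A+T=7, G+C=13 → Tm = 2(7)+4(13) = 66°C
54°C vs 66°C → primer B is higher.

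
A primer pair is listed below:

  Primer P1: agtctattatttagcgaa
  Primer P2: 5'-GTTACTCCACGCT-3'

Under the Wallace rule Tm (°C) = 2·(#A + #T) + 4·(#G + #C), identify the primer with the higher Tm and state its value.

Primer P1: A+T=13, G+C=5 → Tm = 2(13)+4(5) = 46°C
Primer P2: A+T=6, G+C=7 → Tm = 2(6)+4(7) = 40°C
46°C vs 40°C → primer P1 is higher.

Primer P1, 46°C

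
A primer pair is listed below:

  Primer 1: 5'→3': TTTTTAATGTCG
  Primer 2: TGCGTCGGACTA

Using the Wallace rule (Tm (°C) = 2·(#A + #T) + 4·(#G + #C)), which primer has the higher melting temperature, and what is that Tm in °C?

Primer 1: A+T=9, G+C=3 → Tm = 2(9)+4(3) = 30°C
Primer 2: A+T=5, G+C=7 → Tm = 2(5)+4(7) = 38°C
30°C vs 38°C → primer 2 is higher.

Primer 2, 38°C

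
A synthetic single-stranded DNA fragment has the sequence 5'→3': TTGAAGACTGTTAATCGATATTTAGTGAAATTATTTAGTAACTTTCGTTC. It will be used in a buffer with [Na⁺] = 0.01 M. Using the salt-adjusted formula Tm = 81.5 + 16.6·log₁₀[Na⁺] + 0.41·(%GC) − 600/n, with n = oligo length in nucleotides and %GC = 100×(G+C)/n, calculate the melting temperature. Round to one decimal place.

47.0°C

Length n = 50. Base counts: A=15, C=5, G=8, T=22
G+C = 13, so %GC = 13/50 × 100 = 26%
Salt term: 16.6 × (-2) = -33.2
GC term: 0.41 × 26 = 10.66; length term: −600/50 = −12
Tm = 81.5 + (-33.2) + 10.66 − 12 = 46.96 → 47.0°C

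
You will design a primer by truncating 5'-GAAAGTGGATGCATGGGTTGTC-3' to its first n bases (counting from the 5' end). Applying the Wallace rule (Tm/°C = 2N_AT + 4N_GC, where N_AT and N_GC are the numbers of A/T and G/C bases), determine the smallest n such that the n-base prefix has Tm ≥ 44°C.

First 14 bases: GAAAGTGGATGCAT → Tm = 40°C (< 44°C)
First 15 bases: GAAAGTGGATGCATG → Tm = 44°C (≥ 44°C)
Since every base adds ≥2°C, Tm only increases with n, so the threshold is first crossed at n = 15.

n = 15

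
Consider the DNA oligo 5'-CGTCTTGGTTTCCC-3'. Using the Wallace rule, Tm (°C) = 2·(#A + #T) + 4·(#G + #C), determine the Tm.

A=0, C=5, G=3, T=6
So N_AT = 6 and N_GC = 8.
Tm = 4·8 + 2·6 = 32 + 12 = 44°C

44°C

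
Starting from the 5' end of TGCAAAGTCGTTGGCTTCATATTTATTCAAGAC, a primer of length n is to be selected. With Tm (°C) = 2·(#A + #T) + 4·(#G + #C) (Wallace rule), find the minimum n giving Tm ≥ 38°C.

First 12 bases: TGCAAAGTCGTT → Tm = 34°C (< 38°C)
First 13 bases: TGCAAAGTCGTTG → Tm = 38°C (≥ 38°C)
Each additional base adds 2°C (A/T) or 4°C (G/C), so Tm is non-decreasing in n; n = 13 is the first length to reach 38°C.

n = 13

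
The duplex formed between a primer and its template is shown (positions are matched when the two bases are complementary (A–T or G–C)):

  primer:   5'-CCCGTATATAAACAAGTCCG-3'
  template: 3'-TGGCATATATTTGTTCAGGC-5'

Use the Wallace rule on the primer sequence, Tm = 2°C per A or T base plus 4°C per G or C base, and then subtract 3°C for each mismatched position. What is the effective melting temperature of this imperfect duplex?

Primer base counts: A=7, T=4, G=3, C=6 → A+T=11, G+C=9
Perfect-match Tm = 2(11) + 4(9) = 22 + 36 = 58°C
Mismatches (positions where the bases are not complementary): 1 (at position 1)
Effective Tm = 58 − 1×3 = 58 − 3 = 55°C

55°C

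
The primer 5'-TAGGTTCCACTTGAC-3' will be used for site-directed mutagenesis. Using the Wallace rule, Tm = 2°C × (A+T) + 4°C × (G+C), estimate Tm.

44°C

Base counts: A=3, T=5, C=4, G=3
A+T = 8, G+C = 7
Tm = 4·7 + 2·8 = 28 + 16 = 44°C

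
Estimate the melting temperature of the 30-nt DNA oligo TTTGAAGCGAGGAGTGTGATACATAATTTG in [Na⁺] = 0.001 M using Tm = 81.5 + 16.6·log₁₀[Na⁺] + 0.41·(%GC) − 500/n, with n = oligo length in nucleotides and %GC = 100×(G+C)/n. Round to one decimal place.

30.1°C

Length n = 30. Scanning the sequence gives G=9, C=2, A=9, T=10.
G+C = 11, so %GC = 11/30 × 100 = 36.667%
Salt term: 16.6 × (-3) = -49.8
GC term: 0.41 × 36.667 = 15.033; length term: −500/30 = −16.667
Tm = 81.5 + (-49.8) + 15.033 − 16.667 = 30.066 → 30.1°C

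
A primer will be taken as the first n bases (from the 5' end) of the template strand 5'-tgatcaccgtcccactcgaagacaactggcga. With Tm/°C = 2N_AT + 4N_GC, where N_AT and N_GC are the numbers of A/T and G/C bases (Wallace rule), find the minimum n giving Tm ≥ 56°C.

n = 18

First 17 bases: TGATCACCGTCCCACTC → Tm = 54°C (< 56°C)
First 18 bases: TGATCACCGTCCCACTCG → Tm = 58°C (≥ 56°C)
Each additional base adds 2°C (A/T) or 4°C (G/C), so Tm is non-decreasing in n; n = 18 is the first length to reach 56°C.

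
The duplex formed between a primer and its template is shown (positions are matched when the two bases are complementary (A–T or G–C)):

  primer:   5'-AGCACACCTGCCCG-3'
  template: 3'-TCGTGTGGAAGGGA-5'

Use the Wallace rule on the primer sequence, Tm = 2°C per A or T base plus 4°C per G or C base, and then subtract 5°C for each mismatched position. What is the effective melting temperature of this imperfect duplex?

38°C

Primer base counts: A=3, T=1, G=3, C=7 → A+T=4, G+C=10
Perfect-match Tm = 2(4) + 4(10) = 8 + 40 = 48°C
Mismatches (positions where the bases are not complementary): 2 (at positions 10, 14)
Effective Tm = 48 − 2×5 = 48 − 10 = 38°C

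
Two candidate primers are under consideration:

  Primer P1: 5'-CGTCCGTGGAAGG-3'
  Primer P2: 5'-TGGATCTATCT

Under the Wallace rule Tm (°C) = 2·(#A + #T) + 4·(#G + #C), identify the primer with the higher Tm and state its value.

Primer P1, 44°C

Primer P1: A+T=4, G+C=9 → Tm = 2(4)+4(9) = 44°C
Primer P2: A+T=7, G+C=4 → Tm = 2(7)+4(4) = 30°C
44°C vs 30°C → primer P1 is higher.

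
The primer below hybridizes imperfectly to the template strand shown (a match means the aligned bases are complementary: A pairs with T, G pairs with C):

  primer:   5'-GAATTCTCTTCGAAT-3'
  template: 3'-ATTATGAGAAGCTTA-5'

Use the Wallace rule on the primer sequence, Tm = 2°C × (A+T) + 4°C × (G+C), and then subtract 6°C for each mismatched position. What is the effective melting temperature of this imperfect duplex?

Primer base counts: A=4, T=6, G=2, C=3 → A+T=10, G+C=5
Perfect-match Tm = 2(10) + 4(5) = 20 + 20 = 40°C
Mismatches (positions where the bases are not complementary): 2 (at positions 1, 5)
Effective Tm = 40 − 2×6 = 40 − 12 = 28°C

28°C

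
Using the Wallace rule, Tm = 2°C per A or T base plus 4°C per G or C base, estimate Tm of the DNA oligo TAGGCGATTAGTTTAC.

44°C

Base counts: G=4, C=2, T=6, A=4
So N_AT = 10 and N_GC = 6.
Tm = 2×10 + 4×6 = 44°C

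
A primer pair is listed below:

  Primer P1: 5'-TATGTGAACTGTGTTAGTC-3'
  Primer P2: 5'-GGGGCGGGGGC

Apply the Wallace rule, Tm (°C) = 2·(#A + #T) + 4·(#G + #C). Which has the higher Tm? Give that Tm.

Primer P1: A+T=12, G+C=7 → Tm = 2(12)+4(7) = 52°C
Primer P2: A+T=0, G+C=11 → Tm = 2(0)+4(11) = 44°C
52°C vs 44°C → primer P1 is higher.

Primer P1, 52°C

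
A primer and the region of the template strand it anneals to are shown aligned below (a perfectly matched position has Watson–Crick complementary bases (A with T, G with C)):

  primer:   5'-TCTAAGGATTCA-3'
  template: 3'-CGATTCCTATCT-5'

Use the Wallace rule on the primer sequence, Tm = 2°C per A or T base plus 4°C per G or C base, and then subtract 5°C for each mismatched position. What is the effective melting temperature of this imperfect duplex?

Primer base counts: A=4, T=4, G=2, C=2 → A+T=8, G+C=4
Perfect-match Tm = 2(8) + 4(4) = 16 + 16 = 32°C
Mismatches (positions where the bases are not complementary): 3 (at positions 1, 10, 11)
Effective Tm = 32 − 3×5 = 32 − 15 = 17°C

17°C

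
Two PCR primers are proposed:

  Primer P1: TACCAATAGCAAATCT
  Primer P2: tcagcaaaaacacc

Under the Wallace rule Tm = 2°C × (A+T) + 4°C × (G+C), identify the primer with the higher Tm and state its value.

Primer P1: A+T=11, G+C=5 → Tm = 2(11)+4(5) = 42°C
Primer P2: A+T=8, G+C=6 → Tm = 2(8)+4(6) = 40°C
42°C vs 40°C → primer P1 is higher.

Primer P1, 42°C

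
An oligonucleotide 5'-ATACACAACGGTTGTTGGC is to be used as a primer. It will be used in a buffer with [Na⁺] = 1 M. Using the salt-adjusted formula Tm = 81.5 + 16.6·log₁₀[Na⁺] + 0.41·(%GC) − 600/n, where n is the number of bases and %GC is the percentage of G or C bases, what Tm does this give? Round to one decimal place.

Length n = 19. C=4, A=5, T=5, G=5
G+C = 9, so %GC = 9/19 × 100 = 47.368%
Salt term: 16.6 × (0) = 0
GC term: 0.41 × 47.368 = 19.421; length term: −600/19 = −31.579
Tm = 81.5 + (0) + 19.421 − 31.579 = 69.342 → 69.3°C

69.3°C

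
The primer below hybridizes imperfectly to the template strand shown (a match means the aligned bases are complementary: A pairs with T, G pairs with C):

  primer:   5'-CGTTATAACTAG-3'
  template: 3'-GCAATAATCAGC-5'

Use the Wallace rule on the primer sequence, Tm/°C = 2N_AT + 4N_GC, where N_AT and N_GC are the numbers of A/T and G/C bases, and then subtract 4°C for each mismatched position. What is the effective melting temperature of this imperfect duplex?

20°C

Primer base counts: A=4, T=4, G=2, C=2 → A+T=8, G+C=4
Perfect-match Tm = 2(8) + 4(4) = 16 + 16 = 32°C
Mismatches (positions where the bases are not complementary): 3 (at positions 7, 9, 11)
Effective Tm = 32 − 3×4 = 32 − 12 = 20°C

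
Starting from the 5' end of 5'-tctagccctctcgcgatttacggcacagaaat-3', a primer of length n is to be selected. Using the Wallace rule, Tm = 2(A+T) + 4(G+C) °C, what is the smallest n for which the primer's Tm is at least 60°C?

n = 20

First 19 bases: TCTAGCCCTCTCGCGATTT → Tm = 58°C (< 60°C)
First 20 bases: TCTAGCCCTCTCGCGATTTA → Tm = 60°C (≥ 60°C)
Each additional base adds 2°C (A/T) or 4°C (G/C), so Tm is non-decreasing in n; n = 20 is the first length to reach 60°C.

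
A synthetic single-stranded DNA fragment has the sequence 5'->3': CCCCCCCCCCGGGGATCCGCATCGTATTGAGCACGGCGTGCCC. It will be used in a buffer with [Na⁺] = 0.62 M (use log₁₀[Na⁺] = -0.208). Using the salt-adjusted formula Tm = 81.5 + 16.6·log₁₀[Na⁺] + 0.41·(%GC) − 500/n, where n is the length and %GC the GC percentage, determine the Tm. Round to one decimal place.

96.9°C

Length n = 43. Base counts: A=5, T=6, G=12, C=20
G+C = 32, so %GC = 32/43 × 100 = 74.419%
Salt term: 16.6 × (-0.208) = -3.453
GC term: 0.41 × 74.419 = 30.512; length term: −500/43 = −11.628
Tm = 81.5 + (-3.453) + 30.512 − 11.628 = 96.931 → 96.9°C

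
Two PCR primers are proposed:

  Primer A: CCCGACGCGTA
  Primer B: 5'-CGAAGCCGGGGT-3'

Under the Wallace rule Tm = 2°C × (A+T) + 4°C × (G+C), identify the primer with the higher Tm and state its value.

Primer A: A+T=3, G+C=8 → Tm = 2(3)+4(8) = 38°C
Primer B: A+T=3, G+C=9 → Tm = 2(3)+4(9) = 42°C
38°C vs 42°C → primer B is higher.

Primer B, 42°C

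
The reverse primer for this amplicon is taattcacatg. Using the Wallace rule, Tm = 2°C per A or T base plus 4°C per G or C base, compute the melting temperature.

28°C

Base counts: A=4, C=2, T=4, G=1
So N_AT = 8 and N_GC = 3.
Tm = 2(8) + 4(3) = 16 + 12 = 28°C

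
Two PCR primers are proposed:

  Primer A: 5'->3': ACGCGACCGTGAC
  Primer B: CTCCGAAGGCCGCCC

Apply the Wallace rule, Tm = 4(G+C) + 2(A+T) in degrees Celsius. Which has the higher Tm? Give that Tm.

Primer A: A+T=4, G+C=9 → Tm = 2(4)+4(9) = 44°C
Primer B: A+T=3, G+C=12 → Tm = 2(3)+4(12) = 54°C
44°C vs 54°C → primer B is higher.

Primer B, 54°C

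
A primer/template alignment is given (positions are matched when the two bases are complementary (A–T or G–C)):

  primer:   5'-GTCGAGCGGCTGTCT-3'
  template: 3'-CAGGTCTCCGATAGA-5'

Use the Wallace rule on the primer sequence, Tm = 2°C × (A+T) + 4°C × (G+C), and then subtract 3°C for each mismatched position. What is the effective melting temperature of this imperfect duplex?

Primer base counts: A=1, T=4, G=6, C=4 → A+T=5, G+C=10
Perfect-match Tm = 2(5) + 4(10) = 10 + 40 = 50°C
Mismatches (positions where the bases are not complementary): 3 (at positions 4, 7, 12)
Effective Tm = 50 − 3×3 = 50 − 9 = 41°C

41°C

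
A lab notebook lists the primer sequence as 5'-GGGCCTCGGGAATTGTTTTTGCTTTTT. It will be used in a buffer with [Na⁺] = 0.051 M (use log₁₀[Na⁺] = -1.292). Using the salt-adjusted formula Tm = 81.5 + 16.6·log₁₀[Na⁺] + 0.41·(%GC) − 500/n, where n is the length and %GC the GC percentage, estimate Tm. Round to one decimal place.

Length n = 27. Counting bases: T=13, C=4, A=2, G=8
G+C = 12, so %GC = 12/27 × 100 = 44.444%
Salt term: 16.6 × (-1.292) = -21.447
GC term: 0.41 × 44.444 = 18.222; length term: −500/27 = −18.519
Tm = 81.5 + (-21.447) + 18.222 − 18.519 = 59.756 → 59.8°C

59.8°C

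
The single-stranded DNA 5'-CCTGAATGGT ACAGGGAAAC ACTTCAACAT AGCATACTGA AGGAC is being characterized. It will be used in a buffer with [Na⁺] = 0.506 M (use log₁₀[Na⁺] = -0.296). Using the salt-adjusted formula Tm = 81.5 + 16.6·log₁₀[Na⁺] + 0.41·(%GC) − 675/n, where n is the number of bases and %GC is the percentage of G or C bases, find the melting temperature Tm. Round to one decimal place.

Length n = 45. Counting bases: T=8, G=10, C=10, A=17
G+C = 20, so %GC = 20/45 × 100 = 44.444%
Salt term: 16.6 × (-0.296) = -4.914
GC term: 0.41 × 44.444 = 18.222; length term: −675/45 = −15
Tm = 81.5 + (-4.914) + 18.222 − 15 = 79.808 → 79.8°C

79.8°C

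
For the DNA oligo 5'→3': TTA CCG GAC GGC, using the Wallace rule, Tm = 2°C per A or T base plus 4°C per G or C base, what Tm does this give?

40°C

Scanning the sequence gives G=4, A=2, T=2, C=4.
A+T = 4, G+C = 8
Tm = 2×4 + 4×8 = 40°C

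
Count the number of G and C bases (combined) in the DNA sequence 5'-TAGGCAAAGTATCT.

Counting bases: T=4, G=3, C=2, A=5
Total G or C: 3 + 2 = 5

5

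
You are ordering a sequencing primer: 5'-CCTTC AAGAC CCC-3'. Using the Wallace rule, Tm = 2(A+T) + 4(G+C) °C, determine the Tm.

Scanning the sequence gives C=7, T=2, A=3, G=1.
AT pairs contribute 5, GC pairs contribute 8.
Tm = 2(5) + 4(8) = 10 + 32 = 42°C

42°C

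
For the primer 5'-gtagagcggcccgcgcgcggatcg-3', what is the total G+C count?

Scanning the sequence gives A=3, C=8, G=11, T=2.
Total G or C: 11 + 8 = 19

19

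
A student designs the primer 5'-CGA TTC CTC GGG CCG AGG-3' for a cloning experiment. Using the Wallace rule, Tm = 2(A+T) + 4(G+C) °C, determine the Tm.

G=7, A=2, T=3, C=6
A+T = 5, G+C = 13
Tm = 2×5 + 4×13 = 62°C

62°C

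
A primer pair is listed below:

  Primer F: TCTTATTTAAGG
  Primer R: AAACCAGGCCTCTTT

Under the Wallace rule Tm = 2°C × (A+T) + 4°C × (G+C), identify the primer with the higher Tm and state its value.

Primer F: A+T=9, G+C=3 → Tm = 2(9)+4(3) = 30°C
Primer R: A+T=8, G+C=7 → Tm = 2(8)+4(7) = 44°C
30°C vs 44°C → primer R is higher.

Primer R, 44°C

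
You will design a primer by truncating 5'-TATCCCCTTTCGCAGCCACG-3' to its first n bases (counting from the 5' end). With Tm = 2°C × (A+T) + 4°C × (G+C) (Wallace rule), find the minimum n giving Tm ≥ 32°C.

n = 11

First 10 bases: TATCCCCTTT → Tm = 28°C (< 32°C)
First 11 bases: TATCCCCTTTC → Tm = 32°C (≥ 32°C)
Since every base adds ≥2°C, Tm only increases with n, so the threshold is first crossed at n = 11.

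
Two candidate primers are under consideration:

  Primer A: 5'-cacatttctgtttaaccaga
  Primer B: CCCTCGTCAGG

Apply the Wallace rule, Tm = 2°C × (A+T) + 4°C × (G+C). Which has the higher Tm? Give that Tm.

Primer A, 54°C

Primer A: A+T=13, G+C=7 → Tm = 2(13)+4(7) = 54°C
Primer B: A+T=3, G+C=8 → Tm = 2(3)+4(8) = 38°C
54°C vs 38°C → primer A is higher.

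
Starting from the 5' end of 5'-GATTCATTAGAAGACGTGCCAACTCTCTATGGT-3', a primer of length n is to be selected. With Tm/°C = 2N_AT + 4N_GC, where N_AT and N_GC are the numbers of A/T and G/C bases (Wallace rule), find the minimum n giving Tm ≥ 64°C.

n = 23

First 22 bases: GATTCATTAGAAGACGTGCCAA → Tm = 62°C (< 64°C)
First 23 bases: GATTCATTAGAAGACGTGCCAAC → Tm = 66°C (≥ 64°C)
Since every base adds ≥2°C, Tm only increases with n, so the threshold is first crossed at n = 23.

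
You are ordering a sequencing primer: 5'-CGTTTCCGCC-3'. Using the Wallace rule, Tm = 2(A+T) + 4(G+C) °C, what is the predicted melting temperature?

34°C

Scanning the sequence gives T=3, A=0, C=5, G=2.
AT pairs contribute 3, GC pairs contribute 7.
Tm = 4·7 + 2·3 = 28 + 6 = 34°C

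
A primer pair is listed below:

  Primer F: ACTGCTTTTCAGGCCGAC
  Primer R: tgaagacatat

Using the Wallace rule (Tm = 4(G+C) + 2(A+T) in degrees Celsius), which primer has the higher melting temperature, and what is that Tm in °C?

Primer F, 56°C

Primer F: A+T=8, G+C=10 → Tm = 2(8)+4(10) = 56°C
Primer R: A+T=8, G+C=3 → Tm = 2(8)+4(3) = 28°C
56°C vs 28°C → primer F is higher.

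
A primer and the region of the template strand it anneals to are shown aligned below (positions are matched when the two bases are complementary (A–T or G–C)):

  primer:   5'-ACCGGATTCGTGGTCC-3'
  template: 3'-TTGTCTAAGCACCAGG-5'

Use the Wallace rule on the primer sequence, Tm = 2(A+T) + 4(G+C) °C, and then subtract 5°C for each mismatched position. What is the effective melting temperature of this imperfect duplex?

42°C

Primer base counts: A=2, T=4, G=5, C=5 → A+T=6, G+C=10
Perfect-match Tm = 2(6) + 4(10) = 12 + 40 = 52°C
Mismatches (positions where the bases are not complementary): 2 (at positions 2, 4)
Effective Tm = 52 − 2×5 = 52 − 10 = 42°C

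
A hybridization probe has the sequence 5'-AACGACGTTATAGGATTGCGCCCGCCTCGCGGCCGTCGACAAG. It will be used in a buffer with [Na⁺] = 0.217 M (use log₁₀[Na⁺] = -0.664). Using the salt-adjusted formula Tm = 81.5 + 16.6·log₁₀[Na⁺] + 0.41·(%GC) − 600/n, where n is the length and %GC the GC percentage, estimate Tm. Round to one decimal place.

Length n = 43. C=14, A=9, G=13, T=7
G+C = 27, so %GC = 27/43 × 100 = 62.791%
Salt term: 16.6 × (-0.664) = -11.022
GC term: 0.41 × 62.791 = 25.744; length term: −600/43 = −13.953
Tm = 81.5 + (-11.022) + 25.744 − 13.953 = 82.269 → 82.3°C

82.3°C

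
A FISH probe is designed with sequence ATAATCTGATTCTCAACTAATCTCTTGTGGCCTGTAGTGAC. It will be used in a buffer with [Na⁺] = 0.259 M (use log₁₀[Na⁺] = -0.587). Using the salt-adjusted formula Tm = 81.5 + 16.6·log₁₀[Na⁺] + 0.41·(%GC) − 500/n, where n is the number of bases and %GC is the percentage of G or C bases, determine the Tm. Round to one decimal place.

75.6°C

Length n = 41. Counting bases: A=10, G=7, T=15, C=9
G+C = 16, so %GC = 16/41 × 100 = 39.024%
Salt term: 16.6 × (-0.587) = -9.744
GC term: 0.41 × 39.024 = 16; length term: −500/41 = −12.195
Tm = 81.5 + (-9.744) + 16 − 12.195 = 75.561 → 75.6°C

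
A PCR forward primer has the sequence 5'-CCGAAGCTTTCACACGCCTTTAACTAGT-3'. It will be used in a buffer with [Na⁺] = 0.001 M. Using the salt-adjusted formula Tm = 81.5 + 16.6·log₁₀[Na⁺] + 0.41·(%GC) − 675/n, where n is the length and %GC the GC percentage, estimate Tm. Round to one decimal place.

Length n = 28. T=8, C=9, G=4, A=7
G+C = 13, so %GC = 13/28 × 100 = 46.429%
Salt term: 16.6 × (-3) = -49.8
GC term: 0.41 × 46.429 = 19.036; length term: −675/28 = −24.107
Tm = 81.5 + (-49.8) + 19.036 − 24.107 = 26.629 → 26.6°C

26.6°C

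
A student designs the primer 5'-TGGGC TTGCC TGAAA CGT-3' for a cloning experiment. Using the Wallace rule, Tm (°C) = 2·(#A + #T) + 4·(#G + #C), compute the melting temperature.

Scanning the sequence gives G=6, C=4, T=5, A=3.
So N_AT = 8 and N_GC = 10.
Tm = 4·10 + 2·8 = 40 + 16 = 56°C

56°C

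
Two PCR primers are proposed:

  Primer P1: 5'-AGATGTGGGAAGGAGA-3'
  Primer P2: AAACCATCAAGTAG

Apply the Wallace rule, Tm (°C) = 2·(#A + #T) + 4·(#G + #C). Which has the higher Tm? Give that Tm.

Primer P1: A+T=8, G+C=8 → Tm = 2(8)+4(8) = 48°C
Primer P2: A+T=9, G+C=5 → Tm = 2(9)+4(5) = 38°C
48°C vs 38°C → primer P1 is higher.

Primer P1, 48°C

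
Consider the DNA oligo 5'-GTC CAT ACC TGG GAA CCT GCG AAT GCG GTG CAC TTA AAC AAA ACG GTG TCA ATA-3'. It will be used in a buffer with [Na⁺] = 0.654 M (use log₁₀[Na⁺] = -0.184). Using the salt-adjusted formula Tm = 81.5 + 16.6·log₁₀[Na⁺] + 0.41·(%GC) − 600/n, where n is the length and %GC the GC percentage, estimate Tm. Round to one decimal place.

87.1°C

Length n = 54. Scanning the sequence gives T=11, A=17, G=13, C=13.
G+C = 26, so %GC = 26/54 × 100 = 48.148%
Salt term: 16.6 × (-0.184) = -3.054
GC term: 0.41 × 48.148 = 19.741; length term: −600/54 = −11.111
Tm = 81.5 + (-3.054) + 19.741 − 11.111 = 87.076 → 87.1°C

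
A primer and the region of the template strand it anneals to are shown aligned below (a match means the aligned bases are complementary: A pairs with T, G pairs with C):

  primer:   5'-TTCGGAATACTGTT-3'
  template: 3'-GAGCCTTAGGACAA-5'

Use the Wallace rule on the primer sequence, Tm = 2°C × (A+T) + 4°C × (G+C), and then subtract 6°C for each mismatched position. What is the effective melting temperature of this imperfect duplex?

26°C

Primer base counts: A=3, T=6, G=3, C=2 → A+T=9, G+C=5
Perfect-match Tm = 2(9) + 4(5) = 18 + 20 = 38°C
Mismatches (positions where the bases are not complementary): 2 (at positions 1, 9)
Effective Tm = 38 − 2×6 = 38 − 12 = 26°C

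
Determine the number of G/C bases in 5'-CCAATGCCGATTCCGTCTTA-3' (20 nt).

Counting bases: G=3, T=6, C=7, A=4
Total G or C: 3 + 7 = 10

10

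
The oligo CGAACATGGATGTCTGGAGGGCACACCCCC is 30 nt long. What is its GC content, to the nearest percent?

Base counts: G=9, T=4, C=10, A=7
G+C = 9 + 10 = 19 out of 30 bases
%GC = 19/30 × 100 = 63.33% ≈ 63%

63%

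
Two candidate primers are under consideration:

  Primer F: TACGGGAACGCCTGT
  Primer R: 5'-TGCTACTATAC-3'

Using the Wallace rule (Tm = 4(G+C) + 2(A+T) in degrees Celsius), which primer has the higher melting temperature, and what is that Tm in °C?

Primer F: A+T=6, G+C=9 → Tm = 2(6)+4(9) = 48°C
Primer R: A+T=7, G+C=4 → Tm = 2(7)+4(4) = 30°C
48°C vs 30°C → primer F is higher.

Primer F, 48°C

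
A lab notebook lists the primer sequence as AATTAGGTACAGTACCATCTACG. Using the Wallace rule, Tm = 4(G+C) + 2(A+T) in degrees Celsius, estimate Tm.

Counting bases: A=8, G=4, C=5, T=6
A+T = 14, G+C = 9
Tm = 4·9 + 2·14 = 36 + 28 = 64°C

64°C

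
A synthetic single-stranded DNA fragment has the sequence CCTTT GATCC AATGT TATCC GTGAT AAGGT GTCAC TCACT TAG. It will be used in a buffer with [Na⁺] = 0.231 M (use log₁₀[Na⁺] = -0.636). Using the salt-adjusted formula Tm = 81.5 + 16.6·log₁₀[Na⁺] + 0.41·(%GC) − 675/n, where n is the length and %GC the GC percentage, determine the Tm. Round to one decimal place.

Length n = 43. Scanning the sequence gives C=10, T=15, A=10, G=8.
G+C = 18, so %GC = 18/43 × 100 = 41.86%
Salt term: 16.6 × (-0.636) = -10.558
GC term: 0.41 × 41.86 = 17.163; length term: −675/43 = −15.698
Tm = 81.5 + (-10.558) + 17.163 − 15.698 = 72.407 → 72.4°C

72.4°C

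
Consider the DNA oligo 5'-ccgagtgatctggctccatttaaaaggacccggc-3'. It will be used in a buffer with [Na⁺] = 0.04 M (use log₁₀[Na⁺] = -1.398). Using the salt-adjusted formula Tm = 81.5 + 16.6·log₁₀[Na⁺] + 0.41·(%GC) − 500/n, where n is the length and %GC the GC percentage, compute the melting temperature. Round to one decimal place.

Length n = 34. Counting bases: G=9, A=8, C=10, T=7
G+C = 19, so %GC = 19/34 × 100 = 55.882%
Salt term: 16.6 × (-1.398) = -23.207
GC term: 0.41 × 55.882 = 22.912; length term: −500/34 = −14.706
Tm = 81.5 + (-23.207) + 22.912 − 14.706 = 66.499 → 66.5°C

66.5°C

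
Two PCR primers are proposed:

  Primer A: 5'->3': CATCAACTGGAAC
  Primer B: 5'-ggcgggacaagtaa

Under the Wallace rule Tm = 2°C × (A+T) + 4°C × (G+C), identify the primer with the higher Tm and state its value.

Primer A: A+T=7, G+C=6 → Tm = 2(7)+4(6) = 38°C
Primer B: A+T=6, G+C=8 → Tm = 2(6)+4(8) = 44°C
38°C vs 44°C → primer B is higher.

Primer B, 44°C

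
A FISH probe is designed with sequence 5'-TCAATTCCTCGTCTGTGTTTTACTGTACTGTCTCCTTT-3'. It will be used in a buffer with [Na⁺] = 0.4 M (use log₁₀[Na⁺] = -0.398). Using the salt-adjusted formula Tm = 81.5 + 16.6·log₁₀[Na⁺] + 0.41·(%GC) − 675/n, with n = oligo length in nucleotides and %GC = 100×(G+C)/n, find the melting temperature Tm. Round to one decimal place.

73.3°C

Length n = 38. Counting bases: C=10, T=19, A=4, G=5
G+C = 15, so %GC = 15/38 × 100 = 39.474%
Salt term: 16.6 × (-0.398) = -6.607
GC term: 0.41 × 39.474 = 16.184; length term: −675/38 = −17.763
Tm = 81.5 + (-6.607) + 16.184 − 17.763 = 73.314 → 73.3°C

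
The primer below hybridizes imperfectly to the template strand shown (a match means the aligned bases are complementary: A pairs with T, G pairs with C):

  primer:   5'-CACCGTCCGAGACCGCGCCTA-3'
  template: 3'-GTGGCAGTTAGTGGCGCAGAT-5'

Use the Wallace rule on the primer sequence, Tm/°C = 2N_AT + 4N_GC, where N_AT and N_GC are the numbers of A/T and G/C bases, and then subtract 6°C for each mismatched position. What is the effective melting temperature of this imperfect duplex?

42°C

Primer base counts: A=4, T=2, G=5, C=10 → A+T=6, G+C=15
Perfect-match Tm = 2(6) + 4(15) = 12 + 60 = 72°C
Mismatches (positions where the bases are not complementary): 5 (at positions 8, 9, 10, 11, 18)
Effective Tm = 72 − 5×6 = 72 − 30 = 42°C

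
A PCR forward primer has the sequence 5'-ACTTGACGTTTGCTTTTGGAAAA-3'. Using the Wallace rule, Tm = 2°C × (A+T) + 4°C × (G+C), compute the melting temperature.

62°C

Base counts: C=3, A=6, T=9, G=5
A+T = 15, G+C = 8
Tm = 2×15 + 4×8 = 62°C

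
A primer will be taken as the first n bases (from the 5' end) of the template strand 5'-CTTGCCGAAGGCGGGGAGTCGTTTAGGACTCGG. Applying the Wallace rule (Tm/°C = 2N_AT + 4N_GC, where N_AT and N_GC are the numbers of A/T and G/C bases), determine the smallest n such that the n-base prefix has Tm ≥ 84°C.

First 25 bases: CTTGCCGAAGGCGGGGAGTCGTTTA → Tm = 80°C (< 84°C)
First 26 bases: CTTGCCGAAGGCGGGGAGTCGTTTAG → Tm = 84°C (≥ 84°C)
Each additional base adds 2°C (A/T) or 4°C (G/C), so Tm is non-decreasing in n; n = 26 is the first length to reach 84°C.

n = 26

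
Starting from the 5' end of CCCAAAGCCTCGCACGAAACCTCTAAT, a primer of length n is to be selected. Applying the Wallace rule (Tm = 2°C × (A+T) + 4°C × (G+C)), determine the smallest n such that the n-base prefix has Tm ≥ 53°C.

n = 16

First 15 bases: CCCAAAGCCTCGCAC → Tm = 50°C (< 53°C)
First 16 bases: CCCAAAGCCTCGCACG → Tm = 54°C (≥ 53°C)
Each additional base adds 2°C (A/T) or 4°C (G/C), so Tm is non-decreasing in n; n = 16 is the first length to reach 53°C.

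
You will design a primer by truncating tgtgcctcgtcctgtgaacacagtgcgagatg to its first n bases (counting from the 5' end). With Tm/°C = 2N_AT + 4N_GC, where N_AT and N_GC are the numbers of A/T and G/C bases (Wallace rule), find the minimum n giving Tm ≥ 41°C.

First 12 bases: TGTGCCTCGTCC → Tm = 40°C (< 41°C)
First 13 bases: TGTGCCTCGTCCT → Tm = 42°C (≥ 41°C)
Since every base adds ≥2°C, Tm only increases with n, so the threshold is first crossed at n = 13.

n = 13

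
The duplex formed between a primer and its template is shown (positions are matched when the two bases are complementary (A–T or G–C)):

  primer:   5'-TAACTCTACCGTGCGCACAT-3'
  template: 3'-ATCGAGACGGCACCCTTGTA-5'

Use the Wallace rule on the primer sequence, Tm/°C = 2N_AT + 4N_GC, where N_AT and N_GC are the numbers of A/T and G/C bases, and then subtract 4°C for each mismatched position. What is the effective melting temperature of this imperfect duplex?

44°C

Primer base counts: A=5, T=5, G=3, C=7 → A+T=10, G+C=10
Perfect-match Tm = 2(10) + 4(10) = 20 + 40 = 60°C
Mismatches (positions where the bases are not complementary): 4 (at positions 3, 8, 14, 16)
Effective Tm = 60 − 4×4 = 60 − 16 = 44°C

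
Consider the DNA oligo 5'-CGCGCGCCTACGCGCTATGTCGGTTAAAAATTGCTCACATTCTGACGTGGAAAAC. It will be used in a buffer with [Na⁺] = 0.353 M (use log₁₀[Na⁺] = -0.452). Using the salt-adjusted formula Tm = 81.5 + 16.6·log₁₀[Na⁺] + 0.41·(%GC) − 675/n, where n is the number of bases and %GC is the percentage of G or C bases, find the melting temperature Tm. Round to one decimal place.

Length n = 55. Counting bases: C=15, A=14, G=13, T=13
G+C = 28, so %GC = 28/55 × 100 = 50.909%
Salt term: 16.6 × (-0.452) = -7.503
GC term: 0.41 × 50.909 = 20.873; length term: −675/55 = −12.273
Tm = 81.5 + (-7.503) + 20.873 − 12.273 = 82.597 → 82.6°C

82.6°C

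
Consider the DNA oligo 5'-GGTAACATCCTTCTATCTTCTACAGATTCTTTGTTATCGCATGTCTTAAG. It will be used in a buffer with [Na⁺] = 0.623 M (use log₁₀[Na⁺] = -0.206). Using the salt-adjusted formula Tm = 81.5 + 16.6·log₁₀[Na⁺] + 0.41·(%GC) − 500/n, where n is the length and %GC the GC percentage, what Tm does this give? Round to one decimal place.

Length n = 50. Base counts: A=11, G=7, C=11, T=21
G+C = 18, so %GC = 18/50 × 100 = 36%
Salt term: 16.6 × (-0.206) = -3.42
GC term: 0.41 × 36 = 14.76; length term: −500/50 = −10
Tm = 81.5 + (-3.42) + 14.76 − 10 = 82.84 → 82.8°C

82.8°C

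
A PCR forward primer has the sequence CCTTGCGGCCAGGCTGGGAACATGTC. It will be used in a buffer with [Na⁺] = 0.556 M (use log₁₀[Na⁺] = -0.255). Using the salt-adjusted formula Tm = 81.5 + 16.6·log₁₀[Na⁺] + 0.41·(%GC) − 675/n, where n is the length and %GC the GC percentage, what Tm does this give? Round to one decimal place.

Length n = 26. Counting bases: T=5, C=8, A=4, G=9
G+C = 17, so %GC = 17/26 × 100 = 65.385%
Salt term: 16.6 × (-0.255) = -4.233
GC term: 0.41 × 65.385 = 26.808; length term: −675/26 = −25.962
Tm = 81.5 + (-4.233) + 26.808 − 25.962 = 78.113 → 78.1°C

78.1°C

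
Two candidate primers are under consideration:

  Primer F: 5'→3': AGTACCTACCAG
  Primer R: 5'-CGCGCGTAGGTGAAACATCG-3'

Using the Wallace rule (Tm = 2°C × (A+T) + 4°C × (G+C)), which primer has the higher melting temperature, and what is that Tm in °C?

Primer F: A+T=6, G+C=6 → Tm = 2(6)+4(6) = 36°C
Primer R: A+T=8, G+C=12 → Tm = 2(8)+4(12) = 64°C
36°C vs 64°C → primer R is higher.

Primer R, 64°C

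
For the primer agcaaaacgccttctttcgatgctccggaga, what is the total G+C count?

Scanning the sequence gives T=7, A=8, G=7, C=9.
G+C = 7 + 9 = 16

16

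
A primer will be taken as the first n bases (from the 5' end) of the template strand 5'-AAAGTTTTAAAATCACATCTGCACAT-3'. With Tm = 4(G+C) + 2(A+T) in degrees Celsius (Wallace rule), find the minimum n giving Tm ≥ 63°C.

First 24 bases: AAAGTTTTAAAATCACATCTGCAC → Tm = 62°C (< 63°C)
First 25 bases: AAAGTTTTAAAATCACATCTGCACA → Tm = 64°C (≥ 63°C)
Each additional base adds 2°C (A/T) or 4°C (G/C), so Tm is non-decreasing in n; n = 25 is the first length to reach 63°C.

n = 25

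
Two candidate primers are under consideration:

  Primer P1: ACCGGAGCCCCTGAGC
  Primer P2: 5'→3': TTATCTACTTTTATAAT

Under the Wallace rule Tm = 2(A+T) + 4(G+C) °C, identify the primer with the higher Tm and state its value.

Primer P1: A+T=4, G+C=12 → Tm = 2(4)+4(12) = 56°C
Primer P2: A+T=15, G+C=2 → Tm = 2(15)+4(2) = 38°C
56°C vs 38°C → primer P1 is higher.

Primer P1, 56°C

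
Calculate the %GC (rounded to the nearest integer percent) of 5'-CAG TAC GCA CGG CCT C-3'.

69%

C=7, G=4, A=3, T=2
G+C = 4 + 7 = 11 out of 16 bases
%GC = 11/16 × 100 = 68.75% ≈ 69%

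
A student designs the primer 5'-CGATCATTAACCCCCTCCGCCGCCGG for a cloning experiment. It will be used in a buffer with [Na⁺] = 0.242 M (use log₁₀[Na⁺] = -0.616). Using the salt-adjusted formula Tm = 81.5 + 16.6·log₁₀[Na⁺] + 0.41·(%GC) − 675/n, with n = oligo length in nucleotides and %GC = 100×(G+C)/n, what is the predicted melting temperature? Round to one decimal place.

Length n = 26. Base counts: A=4, G=5, T=4, C=13
G+C = 18, so %GC = 18/26 × 100 = 69.231%
Salt term: 16.6 × (-0.616) = -10.226
GC term: 0.41 × 69.231 = 28.385; length term: −675/26 = −25.962
Tm = 81.5 + (-10.226) + 28.385 − 25.962 = 73.697 → 73.7°C

73.7°C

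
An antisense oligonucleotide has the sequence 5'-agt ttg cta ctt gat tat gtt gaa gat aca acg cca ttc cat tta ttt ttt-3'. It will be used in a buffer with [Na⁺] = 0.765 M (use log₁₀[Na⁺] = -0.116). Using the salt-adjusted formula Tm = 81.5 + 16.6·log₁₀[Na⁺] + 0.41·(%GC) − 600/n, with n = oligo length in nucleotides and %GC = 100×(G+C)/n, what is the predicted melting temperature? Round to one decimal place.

79.9°C

Length n = 51. Base counts: A=13, C=8, G=7, T=23
G+C = 15, so %GC = 15/51 × 100 = 29.412%
Salt term: 16.6 × (-0.116) = -1.926
GC term: 0.41 × 29.412 = 12.059; length term: −600/51 = −11.765
Tm = 81.5 + (-1.926) + 12.059 − 11.765 = 79.868 → 79.9°C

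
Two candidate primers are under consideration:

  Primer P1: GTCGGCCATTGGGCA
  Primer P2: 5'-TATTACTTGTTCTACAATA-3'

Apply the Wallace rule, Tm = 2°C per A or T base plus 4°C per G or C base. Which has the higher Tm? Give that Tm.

Primer P1, 50°C

Primer P1: A+T=5, G+C=10 → Tm = 2(5)+4(10) = 50°C
Primer P2: A+T=15, G+C=4 → Tm = 2(15)+4(4) = 46°C
50°C vs 46°C → primer P1 is higher.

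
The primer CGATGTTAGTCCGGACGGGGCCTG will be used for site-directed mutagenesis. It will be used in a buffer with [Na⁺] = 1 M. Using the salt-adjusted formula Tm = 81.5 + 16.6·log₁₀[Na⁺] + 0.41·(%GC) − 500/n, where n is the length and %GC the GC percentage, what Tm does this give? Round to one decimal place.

Length n = 24. Scanning the sequence gives T=5, A=3, G=10, C=6.
G+C = 16, so %GC = 16/24 × 100 = 66.667%
Salt term: 16.6 × (0) = 0
GC term: 0.41 × 66.667 = 27.333; length term: −500/24 = −20.833
Tm = 81.5 + (0) + 27.333 − 20.833 = 88 → 88.0°C

88.0°C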